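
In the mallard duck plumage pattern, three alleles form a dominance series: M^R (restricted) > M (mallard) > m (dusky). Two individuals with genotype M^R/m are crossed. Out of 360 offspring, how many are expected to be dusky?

Cross: M^R/m × M^R/m
Allele dominance: M^R > M > m
Offspring genotypes: 1 M^R/M^R, 2 M^R/m, 1 m/m
Phenotype counts: 3 restricted, 1 dusky
dusky: 1 out of 4 → fraction 1/4
Expected count = 1/4 × 360 = 90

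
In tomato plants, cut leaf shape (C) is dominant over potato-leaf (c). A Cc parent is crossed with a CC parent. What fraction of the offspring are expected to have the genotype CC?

Punnett square for Cc × CC:
Offspring genotypes: 2 CC, 2 Cc
Total offspring: 4
Count with target: 2
Probability: 2/4 = 1/2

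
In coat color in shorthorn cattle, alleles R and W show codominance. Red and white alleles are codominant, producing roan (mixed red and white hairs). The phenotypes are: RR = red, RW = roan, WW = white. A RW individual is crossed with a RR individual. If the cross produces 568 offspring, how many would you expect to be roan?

Punnett square for RW × RR:
Offspring genotypes: 2 RR, 2 RW
Phenotype counts: 2 red, 2 roan
roan: 2 out of 4 → fraction 1/2
Expected count = 1/2 × 568 = 284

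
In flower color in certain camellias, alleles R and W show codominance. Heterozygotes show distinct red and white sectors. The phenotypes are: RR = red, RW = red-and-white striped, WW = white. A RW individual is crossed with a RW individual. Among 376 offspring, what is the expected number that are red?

Punnett square for RW × RW:
Offspring genotypes: 1 RR, 2 RW, 1 WW
Phenotype counts: 1 red, 2 red-and-white striped, 1 white
red: 1 out of 4 → fraction 1/4
Expected count = 1/4 × 376 = 94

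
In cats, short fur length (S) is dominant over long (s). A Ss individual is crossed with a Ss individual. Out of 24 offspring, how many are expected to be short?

Punnett square for Ss × Ss:
Offspring genotypes: 1 SS, 2 Ss, 1 ss
short: 3, long: 1
short: 3 out of 4 → fraction 3/4
Expected count = 3/4 × 24 = 18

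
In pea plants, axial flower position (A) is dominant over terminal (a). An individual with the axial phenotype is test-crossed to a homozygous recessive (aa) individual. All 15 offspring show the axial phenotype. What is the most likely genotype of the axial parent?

Test cross: ? × aa
All offspring are axial.
If the unknown parent were heterozygous (Aa), about half of 15 offspring would be terminal; none are. The unknown parent is most likely homozygous dominant (AA).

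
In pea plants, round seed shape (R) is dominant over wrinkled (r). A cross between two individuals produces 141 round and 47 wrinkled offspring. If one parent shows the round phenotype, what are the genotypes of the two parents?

Observed offspring: 141 round, 47 wrinkled
The observed ratio simplifies to 3:1. Wrinkled (rr) offspring appear, so each parent must contribute one r allele. The parent stated to show round carries R, so it is Rr. The other parent is then either Rr or rr: Rr × rr would give a 1:1 split, whereas Rr × Rr gives 3:1 — matching the data. So both parents are heterozygous (Rr × Rr).
Parent genotypes: Rr × Rr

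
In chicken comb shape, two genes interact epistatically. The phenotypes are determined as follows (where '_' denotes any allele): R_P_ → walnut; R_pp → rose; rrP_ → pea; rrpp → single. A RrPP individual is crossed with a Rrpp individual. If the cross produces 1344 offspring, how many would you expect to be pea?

Cross: RrPP × Rrpp — consider each gene separately:
R gene: Rr × Rr → 1 RR, 2 Rr, 1 rr → 3 R_ : 1 rr (out of 4)
P gene: PP × pp → 4 Pp → 4 P_ (out of 4)
Genotype classes (out of 4 × 4 = 16): R_P_ = 3×4 = 12; rrP_ = 1×4 = 4
Apply the phenotype rules: R_P_ (12) → walnut; rrP_ (4) → pea
Phenotype counts (out of 16): 12 walnut, 4 pea
pea: 4 out of 16 → fraction 1/4
Expected count = 1/4 × 1344 = 336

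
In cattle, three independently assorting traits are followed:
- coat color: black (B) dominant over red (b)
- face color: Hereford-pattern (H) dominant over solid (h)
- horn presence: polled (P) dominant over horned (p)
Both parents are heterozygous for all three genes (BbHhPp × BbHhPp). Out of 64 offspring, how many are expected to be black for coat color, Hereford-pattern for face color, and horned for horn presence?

Trihybrid cross: BbHhPp × BbHhPp
Each trait segregates independently with a 3:1 phenotypic ratio, so each gene contributes 3/4 (dominant) or 1/4 (recessive).
Target: black (coat color), Hereford-pattern (face color), horned (horn presence)
Probability = product of independent per-trait probabilities
= 3/4 × 3/4 × 1/4 = 9/64
Expected count = 9/64 × 64 = 9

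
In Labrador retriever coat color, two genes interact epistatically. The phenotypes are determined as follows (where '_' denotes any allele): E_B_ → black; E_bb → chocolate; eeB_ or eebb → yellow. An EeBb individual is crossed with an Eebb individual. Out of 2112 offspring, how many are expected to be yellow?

Cross: EeBb × Eebb — consider each gene separately:
E gene: Ee × Ee → 1 EE, 2 Ee, 1 ee → 3 E_ : 1 ee (out of 4)
B gene: Bb × bb → 2 Bb, 2 bb → 2 B_ : 2 bb (out of 4)
Genotype classes (out of 4 × 4 = 16): E_B_ = 3×2 = 6; E_bb = 3×2 = 6; eeB_ = 1×2 = 2; eebb = 1×2 = 2
Apply the phenotype rules: E_B_ (6) → black; E_bb (6) → chocolate; eeB_ (2) + eebb (2) → yellow
Phenotype counts (out of 16): 6 black, 6 chocolate, 4 yellow
yellow: 4 out of 16 → fraction 1/4
Expected count = 1/4 × 2112 = 528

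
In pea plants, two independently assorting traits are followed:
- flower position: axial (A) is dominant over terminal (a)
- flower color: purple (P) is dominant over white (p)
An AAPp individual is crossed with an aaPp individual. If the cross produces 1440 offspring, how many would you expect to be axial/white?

Dihybrid cross AAPp × aaPp — consider each gene separately:
flower position: AA × aa → 4 Aa → 4 A_ (out of 4)
flower color: Pp × Pp → 1 PP, 2 Pp, 1 pp → 3 P_ : 1 pp (out of 4)
Combine (counts out of 4 × 4 = 16): axial/purple (A_P_) = 4×3 = 12; axial/white (A_pp) = 4×1 = 4
Phenotype counts (out of 16): 12 axial/purple, 4 axial/white
axial/white: 4 out of 16 → fraction 1/4
Expected count = 1/4 × 1440 = 360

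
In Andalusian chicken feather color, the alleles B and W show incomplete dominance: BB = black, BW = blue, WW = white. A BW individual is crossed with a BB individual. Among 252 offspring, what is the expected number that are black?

Punnett square for BW × BB:
Offspring genotypes: 2 BB, 2 BW
Phenotype counts: 2 black, 2 blue
black: 2 out of 4 → fraction 1/2
Expected count = 1/2 × 252 = 126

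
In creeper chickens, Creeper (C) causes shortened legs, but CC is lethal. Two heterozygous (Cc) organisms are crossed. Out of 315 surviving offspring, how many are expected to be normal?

Cross: Cc × Cc
Punnett square offspring (before lethality): 1 CC, 2 Cc, 1 cc
The CC genotype is lethal (embryos die); surviving offspring: 2 Cc, 1 cc
normal: 1 out of 3 → fraction 1/3
Expected count = 1/3 × 315 = 105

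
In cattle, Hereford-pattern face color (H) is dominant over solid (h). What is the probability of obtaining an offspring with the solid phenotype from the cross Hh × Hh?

Punnett square for Hh × Hh:
Offspring genotypes: 1 HH, 2 Hh, 1 hh
Total offspring: 4
Count with target: 1
Probability: 1/4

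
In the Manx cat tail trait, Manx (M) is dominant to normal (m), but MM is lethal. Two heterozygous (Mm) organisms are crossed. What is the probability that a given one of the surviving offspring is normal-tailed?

Cross: Mm × Mm
Punnett square offspring (before lethality): 1 MM, 2 Mm, 1 mm
The MM genotype is lethal (embryos die); surviving offspring: 2 Mm, 1 mm
normal-tailed: 1 out of 3
Probability: 1/3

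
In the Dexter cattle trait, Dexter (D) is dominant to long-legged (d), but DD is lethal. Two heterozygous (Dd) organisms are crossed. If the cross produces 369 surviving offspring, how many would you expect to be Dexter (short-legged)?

Cross: Dd × Dd
Punnett square offspring (before lethality): 1 DD, 2 Dd, 1 dd
The DD genotype is lethal (embryos die); surviving offspring: 2 Dd, 1 dd
Dexter (short-legged): 2 out of 3 → fraction 2/3
Expected count = 2/3 × 369 = 246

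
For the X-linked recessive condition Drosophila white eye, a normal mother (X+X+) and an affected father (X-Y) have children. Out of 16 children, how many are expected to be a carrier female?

Cross: X+X+ × X-Y
Offspring: 2 X+X-, 2 X+Y
Probability of a carrier female: 2/4 = 1/2
Expected count = 1/2 × 16 = 8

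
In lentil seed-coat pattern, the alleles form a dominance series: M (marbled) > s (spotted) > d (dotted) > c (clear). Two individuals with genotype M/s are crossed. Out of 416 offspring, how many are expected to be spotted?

Cross: M/s × M/s
Allele dominance: M > s > d > c
Offspring genotypes: 1 M/M, 2 M/s, 1 s/s
Phenotype counts: 3 marbled, 1 spotted
spotted: 1 out of 4 → fraction 1/4
Expected count = 1/4 × 416 = 104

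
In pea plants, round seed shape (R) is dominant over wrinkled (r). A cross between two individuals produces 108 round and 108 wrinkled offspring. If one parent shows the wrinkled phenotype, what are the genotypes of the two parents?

Observed offspring: 108 round, 108 wrinkled
The observed ratio simplifies to 1:1. One parent shows wrinkled, so its genotype must be rr. A 1:1 offspring split requires the other parent to be heterozygous (Rr).
Parent genotypes: rr × Rr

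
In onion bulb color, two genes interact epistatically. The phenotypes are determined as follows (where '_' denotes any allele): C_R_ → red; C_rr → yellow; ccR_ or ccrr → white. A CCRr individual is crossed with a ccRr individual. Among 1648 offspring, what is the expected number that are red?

Cross: CCRr × ccRr — consider each gene separately:
C gene: CC × cc → 4 Cc → 4 C_ (out of 4)
R gene: Rr × Rr → 1 RR, 2 Rr, 1 rr → 3 R_ : 1 rr (out of 4)
Genotype classes (out of 4 × 4 = 16): C_R_ = 4×3 = 12; C_rr = 4×1 = 4
Apply the phenotype rules: C_R_ (12) → red; C_rr (4) → yellow
Phenotype counts (out of 16): 12 red, 4 yellow
red: 12 out of 16 → fraction 3/4
Expected count = 3/4 × 1648 = 1236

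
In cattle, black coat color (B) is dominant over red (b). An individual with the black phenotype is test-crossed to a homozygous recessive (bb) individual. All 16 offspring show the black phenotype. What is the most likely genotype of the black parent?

Test cross: ? × bb
All offspring are black.
If the unknown parent were heterozygous (Bb), about half of 16 offspring would be red; none are. The unknown parent is most likely homozygous dominant (BB).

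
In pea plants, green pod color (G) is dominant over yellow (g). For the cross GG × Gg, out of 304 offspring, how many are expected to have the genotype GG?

Punnett square for GG × Gg:
Offspring genotypes: 2 GG, 2 Gg
Total offspring: 4
Count with target: 2
Probability: 2/4 = 1/2
Expected count = 1/2 × 304 = 152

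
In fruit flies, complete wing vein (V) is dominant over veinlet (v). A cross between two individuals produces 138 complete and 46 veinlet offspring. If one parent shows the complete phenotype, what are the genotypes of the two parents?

Observed offspring: 138 complete, 46 veinlet
The observed ratio simplifies to 3:1. Veinlet (vv) offspring appear, so each parent must contribute one v allele. The parent stated to show complete carries V, so it is Vv. The other parent is then either Vv or vv: Vv × vv would give a 1:1 split, whereas Vv × Vv gives 3:1 — matching the data. So both parents are heterozygous (Vv × Vv).
Parent genotypes: Vv × Vv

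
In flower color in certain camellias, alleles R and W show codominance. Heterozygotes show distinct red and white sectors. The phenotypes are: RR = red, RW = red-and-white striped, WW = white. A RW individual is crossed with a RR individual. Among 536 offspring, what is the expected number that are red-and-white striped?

Punnett square for RW × RR:
Offspring genotypes: 2 RR, 2 RW
Phenotype counts: 2 red, 2 red-and-white striped
red-and-white striped: 2 out of 4 → fraction 1/2
Expected count = 1/2 × 536 = 268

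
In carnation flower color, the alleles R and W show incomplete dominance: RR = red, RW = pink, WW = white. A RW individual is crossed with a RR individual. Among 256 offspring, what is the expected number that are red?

Punnett square for RW × RR:
Offspring genotypes: 2 RR, 2 RW
Phenotype counts: 2 red, 2 pink
red: 2 out of 4 → fraction 1/2
Expected count = 1/2 × 256 = 128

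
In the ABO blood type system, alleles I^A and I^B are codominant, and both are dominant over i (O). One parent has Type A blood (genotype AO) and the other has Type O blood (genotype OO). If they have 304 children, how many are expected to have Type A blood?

Cross: AO × OO
Possible offspring genotypes: 2 AO, 2 OO
Blood type counts: 2 Type A, 2 Type O
Probability of Type A: 2/4 = 1/2
Expected count = 1/2 × 304 = 152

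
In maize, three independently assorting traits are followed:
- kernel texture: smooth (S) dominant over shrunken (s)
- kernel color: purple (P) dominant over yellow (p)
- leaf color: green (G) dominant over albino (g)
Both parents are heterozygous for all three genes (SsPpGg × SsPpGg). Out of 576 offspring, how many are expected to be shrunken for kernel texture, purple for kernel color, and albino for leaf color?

Trihybrid cross: SsPpGg × SsPpGg
Each trait segregates independently with a 3:1 phenotypic ratio, so each gene contributes 3/4 (dominant) or 1/4 (recessive).
Target: shrunken (kernel texture), purple (kernel color), albino (leaf color)
Probability = product of independent per-trait probabilities
= 1/4 × 3/4 × 1/4 = 3/64
Expected count = 3/64 × 576 = 27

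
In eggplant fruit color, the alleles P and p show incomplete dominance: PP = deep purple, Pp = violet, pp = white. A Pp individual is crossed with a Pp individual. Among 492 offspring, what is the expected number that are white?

Punnett square for Pp × Pp:
Offspring genotypes: 1 PP, 2 Pp, 1 pp
Phenotype counts: 1 deep purple, 2 violet, 1 white
white: 1 out of 4 → fraction 1/4
Expected count = 1/4 × 492 = 123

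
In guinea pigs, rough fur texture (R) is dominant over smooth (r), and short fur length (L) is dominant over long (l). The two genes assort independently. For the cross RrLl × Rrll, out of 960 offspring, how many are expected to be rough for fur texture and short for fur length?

Dihybrid cross RrLl × Rrll — consider each gene separately:
fur texture: Rr × Rr → 1 RR, 2 Rr, 1 rr → 3 R_ : 1 rr (out of 4)
fur length: Ll × ll → 2 Ll, 2 ll → 2 L_ : 2 ll (out of 4)
Looking for: rough (R_) and short (L_)
P(rough) = 3/4, P(short) = 2/4
P(both) = 3/4 × 2/4 = 6/16 = 3/8
Expected count = 3/8 × 960 = 360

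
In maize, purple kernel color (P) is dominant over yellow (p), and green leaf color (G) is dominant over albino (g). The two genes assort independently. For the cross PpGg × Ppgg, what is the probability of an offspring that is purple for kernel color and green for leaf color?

Dihybrid cross PpGg × Ppgg — consider each gene separately:
kernel color: Pp × Pp → 1 PP, 2 Pp, 1 pp → 3 P_ : 1 pp (out of 4)
leaf color: Gg × gg → 2 Gg, 2 gg → 2 G_ : 2 gg (out of 4)
Looking for: purple (P_) and green (G_)
P(purple) = 3/4, P(green) = 2/4
P(both) = 3/4 × 2/4 = 6/16 = 3/8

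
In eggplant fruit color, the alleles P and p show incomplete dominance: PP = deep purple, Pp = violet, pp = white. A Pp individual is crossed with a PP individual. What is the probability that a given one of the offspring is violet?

Punnett square for Pp × PP:
Offspring genotypes: 2 PP, 2 Pp
Phenotype counts: 2 deep purple, 2 violet
violet: 2 out of 4
Probability: 2/4 = 1/2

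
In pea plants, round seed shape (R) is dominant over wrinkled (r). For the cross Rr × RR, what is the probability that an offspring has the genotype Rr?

Punnett square for Rr × RR:
Offspring genotypes: 2 RR, 2 Rr
Total offspring: 4
Count with target: 2
Probability: 2/4 = 1/2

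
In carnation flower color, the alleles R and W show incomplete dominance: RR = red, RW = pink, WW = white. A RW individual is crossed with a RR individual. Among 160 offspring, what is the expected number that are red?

Punnett square for RW × RR:
Offspring genotypes: 2 RR, 2 RW
Phenotype counts: 2 red, 2 pink
red: 2 out of 4 → fraction 1/2
Expected count = 1/2 × 160 = 80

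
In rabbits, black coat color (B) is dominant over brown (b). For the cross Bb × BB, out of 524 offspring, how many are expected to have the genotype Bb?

Punnett square for Bb × BB:
Offspring genotypes: 2 BB, 2 Bb
Total offspring: 4
Count with target: 2
Probability: 2/4 = 1/2
Expected count = 1/2 × 524 = 262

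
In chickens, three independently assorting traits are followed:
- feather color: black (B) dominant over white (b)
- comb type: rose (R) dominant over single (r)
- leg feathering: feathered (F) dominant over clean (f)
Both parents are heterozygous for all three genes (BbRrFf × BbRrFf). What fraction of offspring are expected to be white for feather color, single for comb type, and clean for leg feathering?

Trihybrid cross: BbRrFf × BbRrFf
Each trait segregates independently with a 3:1 phenotypic ratio, so each gene contributes 3/4 (dominant) or 1/4 (recessive).
Target: white (feather color), single (comb type), clean (leg feathering)
Probability = product of independent per-trait probabilities
= 1/4 × 1/4 × 1/4 = 1/64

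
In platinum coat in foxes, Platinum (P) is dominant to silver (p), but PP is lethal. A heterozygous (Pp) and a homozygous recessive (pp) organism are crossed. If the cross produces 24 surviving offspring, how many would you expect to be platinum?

Cross: Pp × pp
Punnett square offspring (before lethality): 2 Pp, 2 pp
No PP offspring are produced in this cross.
platinum: 2 out of 4 → fraction 1/2
Expected count = 1/2 × 24 = 12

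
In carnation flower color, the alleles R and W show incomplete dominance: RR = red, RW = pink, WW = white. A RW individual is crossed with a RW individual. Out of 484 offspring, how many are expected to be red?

Punnett square for RW × RW:
Offspring genotypes: 1 RR, 2 RW, 1 WW
Phenotype counts: 1 red, 2 pink, 1 white
red: 1 out of 4 → fraction 1/4
Expected count = 1/4 × 484 = 121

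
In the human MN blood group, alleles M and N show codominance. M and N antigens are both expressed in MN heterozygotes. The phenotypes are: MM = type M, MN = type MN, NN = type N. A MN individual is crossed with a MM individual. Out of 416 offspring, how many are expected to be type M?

Punnett square for MN × MM:
Offspring genotypes: 2 MM, 2 MN
Phenotype counts: 2 type M, 2 type MN
type M: 2 out of 4 → fraction 1/2
Expected count = 1/2 × 416 = 208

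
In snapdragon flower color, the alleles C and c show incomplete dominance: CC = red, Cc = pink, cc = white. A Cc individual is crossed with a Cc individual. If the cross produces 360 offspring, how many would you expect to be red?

Punnett square for Cc × Cc:
Offspring genotypes: 1 CC, 2 Cc, 1 cc
Phenotype counts: 1 red, 2 pink, 1 white
red: 1 out of 4 → fraction 1/4
Expected count = 1/4 × 360 = 90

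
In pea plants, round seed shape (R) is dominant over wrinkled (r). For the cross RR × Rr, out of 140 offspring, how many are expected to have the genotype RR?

Punnett square for RR × Rr:
Offspring genotypes: 2 RR, 2 Rr
Total offspring: 4
Count with target: 2
Probability: 2/4 = 1/2
Expected count = 1/2 × 140 = 70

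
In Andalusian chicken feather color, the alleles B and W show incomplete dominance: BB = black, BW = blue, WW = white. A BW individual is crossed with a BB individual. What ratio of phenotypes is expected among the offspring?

Punnett square for BW × BB:
Offspring genotypes: 2 BB, 2 BW
Phenotype counts: 2 black, 2 blue
Ratio: 1 black : 1 blue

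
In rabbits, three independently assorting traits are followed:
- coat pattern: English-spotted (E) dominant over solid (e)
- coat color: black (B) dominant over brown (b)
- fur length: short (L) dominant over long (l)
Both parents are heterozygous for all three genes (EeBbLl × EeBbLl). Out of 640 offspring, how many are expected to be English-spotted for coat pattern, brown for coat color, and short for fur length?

Trihybrid cross: EeBbLl × EeBbLl
Each trait segregates independently with a 3:1 phenotypic ratio, so each gene contributes 3/4 (dominant) or 1/4 (recessive).
Target: English-spotted (coat pattern), brown (coat color), short (fur length)
Probability = product of independent per-trait probabilities
= 3/4 × 1/4 × 3/4 = 9/64
Expected count = 9/64 × 640 = 90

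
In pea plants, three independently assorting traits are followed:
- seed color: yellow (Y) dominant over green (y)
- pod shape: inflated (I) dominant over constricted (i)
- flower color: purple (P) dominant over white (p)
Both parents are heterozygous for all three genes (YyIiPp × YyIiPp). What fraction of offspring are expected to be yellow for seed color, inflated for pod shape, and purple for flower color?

Trihybrid cross: YyIiPp × YyIiPp
Each trait segregates independently with a 3:1 phenotypic ratio, so each gene contributes 3/4 (dominant) or 1/4 (recessive).
Target: yellow (seed color), inflated (pod shape), purple (flower color)
Probability = product of independent per-trait probabilities
= 3/4 × 3/4 × 3/4 = 27/64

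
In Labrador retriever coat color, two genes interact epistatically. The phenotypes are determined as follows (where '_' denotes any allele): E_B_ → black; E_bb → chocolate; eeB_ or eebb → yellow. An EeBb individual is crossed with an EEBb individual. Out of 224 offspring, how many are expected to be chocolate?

Cross: EeBb × EEBb — consider each gene separately:
E gene: Ee × EE → 2 EE, 2 Ee → 4 E_ (out of 4)
B gene: Bb × Bb → 1 BB, 2 Bb, 1 bb → 3 B_ : 1 bb (out of 4)
Genotype classes (out of 4 × 4 = 16): E_B_ = 4×3 = 12; E_bb = 4×1 = 4
Apply the phenotype rules: E_B_ (12) → black; E_bb (4) → chocolate
Phenotype counts (out of 16): 12 black, 4 chocolate
chocolate: 4 out of 16 → fraction 1/4
Expected count = 1/4 × 224 = 56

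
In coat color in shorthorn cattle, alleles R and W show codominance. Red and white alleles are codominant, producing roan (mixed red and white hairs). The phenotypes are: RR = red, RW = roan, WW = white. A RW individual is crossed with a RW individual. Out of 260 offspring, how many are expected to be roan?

Punnett square for RW × RW:
Offspring genotypes: 1 RR, 2 RW, 1 WW
Phenotype counts: 1 red, 2 roan, 1 white
roan: 2 out of 4 → fraction 1/2
Expected count = 1/2 × 260 = 130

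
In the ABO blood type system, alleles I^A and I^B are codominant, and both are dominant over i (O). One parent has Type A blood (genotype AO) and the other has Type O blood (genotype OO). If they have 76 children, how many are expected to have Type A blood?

Cross: AO × OO
Possible offspring genotypes: 2 AO, 2 OO
Blood type counts: 2 Type A, 2 Type O
Probability of Type A: 2/4 = 1/2
Expected count = 1/2 × 76 = 38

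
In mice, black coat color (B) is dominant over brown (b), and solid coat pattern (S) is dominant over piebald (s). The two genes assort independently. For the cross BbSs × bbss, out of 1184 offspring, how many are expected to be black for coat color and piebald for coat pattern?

Dihybrid cross BbSs × bbss — consider each gene separately:
coat color: Bb × bb → 2 Bb, 2 bb → 2 B_ : 2 bb (out of 4)
coat pattern: Ss × ss → 2 Ss, 2 ss → 2 S_ : 2 ss (out of 4)
Looking for: black (B_) and piebald (ss)
P(black) = 2/4, P(piebald) = 2/4
P(both) = 2/4 × 2/4 = 4/16 = 1/4
Expected count = 1/4 × 1184 = 296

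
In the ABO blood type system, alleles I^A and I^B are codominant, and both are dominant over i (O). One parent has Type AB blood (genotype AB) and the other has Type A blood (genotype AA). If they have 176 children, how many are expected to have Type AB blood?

Cross: AB × AA
Possible offspring genotypes: 2 AA, 2 AB
Blood type counts: 2 Type A, 2 Type AB
Probability of Type AB: 2/4 = 1/2
Expected count = 1/2 × 176 = 88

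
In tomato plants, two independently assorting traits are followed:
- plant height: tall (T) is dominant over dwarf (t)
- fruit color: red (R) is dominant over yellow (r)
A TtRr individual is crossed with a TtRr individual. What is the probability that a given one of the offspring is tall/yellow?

Dihybrid cross TtRr × TtRr — consider each gene separately:
plant height: Tt × Tt → 1 TT, 2 Tt, 1 tt → 3 T_ : 1 tt (out of 4)
fruit color: Rr × Rr → 1 RR, 2 Rr, 1 rr → 3 R_ : 1 rr (out of 4)
Combine (counts out of 4 × 4 = 16): tall/red (T_R_) = 3×3 = 9; tall/yellow (T_rr) = 3×1 = 3; dwarf/red (ttR_) = 1×3 = 3; dwarf/yellow (ttrr) = 1×1 = 1
Phenotype counts (out of 16): 9 tall/red, 3 tall/yellow, 3 dwarf/red, 1 dwarf/yellow
tall/yellow: 3 out of 16
Probability: 3/16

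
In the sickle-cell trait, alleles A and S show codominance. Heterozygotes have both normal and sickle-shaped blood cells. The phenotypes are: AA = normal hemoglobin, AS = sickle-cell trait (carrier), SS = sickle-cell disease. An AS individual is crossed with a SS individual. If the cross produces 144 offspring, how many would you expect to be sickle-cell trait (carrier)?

Punnett square for AS × SS:
Offspring genotypes: 2 AS, 2 SS
Phenotype counts: 2 sickle-cell trait (carrier), 2 sickle-cell disease
sickle-cell trait (carrier): 2 out of 4 → fraction 1/2
Expected count = 1/2 × 144 = 72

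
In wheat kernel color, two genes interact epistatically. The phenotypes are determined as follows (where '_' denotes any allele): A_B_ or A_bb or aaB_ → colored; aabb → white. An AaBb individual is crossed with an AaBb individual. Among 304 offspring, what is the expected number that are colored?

Cross: AaBb × AaBb — consider each gene separately:
A gene: Aa × Aa → 1 AA, 2 Aa, 1 aa → 3 A_ : 1 aa (out of 4)
B gene: Bb × Bb → 1 BB, 2 Bb, 1 bb → 3 B_ : 1 bb (out of 4)
Genotype classes (out of 4 × 4 = 16): A_B_ = 3×3 = 9; A_bb = 3×1 = 3; aaB_ = 1×3 = 3; aabb = 1×1 = 1
Apply the phenotype rules: A_B_ (9) + A_bb (3) + aaB_ (3) → colored; aabb (1) → white
Phenotype counts (out of 16): 15 colored, 1 white
colored: 15 out of 16 → fraction 15/16
Expected count = 15/16 × 304 = 285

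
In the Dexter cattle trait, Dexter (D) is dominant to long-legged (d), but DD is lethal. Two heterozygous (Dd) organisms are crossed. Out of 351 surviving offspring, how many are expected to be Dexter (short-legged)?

Cross: Dd × Dd
Punnett square offspring (before lethality): 1 DD, 2 Dd, 1 dd
The DD genotype is lethal (embryos die); surviving offspring: 2 Dd, 1 dd
Dexter (short-legged): 2 out of 3 → fraction 2/3
Expected count = 2/3 × 351 = 234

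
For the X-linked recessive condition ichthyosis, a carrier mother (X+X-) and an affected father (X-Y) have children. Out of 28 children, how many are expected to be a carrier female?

Cross: X+X- × X-Y
Offspring: 1 X+X-, 1 X+Y, 1 X-X-, 1 X-Y
Probability of a carrier female: 1/4
Expected count = 1/4 × 28 = 7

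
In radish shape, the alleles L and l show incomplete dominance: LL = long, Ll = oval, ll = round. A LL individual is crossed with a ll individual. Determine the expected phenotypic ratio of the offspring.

Punnett square for LL × ll:
Offspring genotypes: 4 Ll
Phenotype counts: 4 oval
Ratio: all oval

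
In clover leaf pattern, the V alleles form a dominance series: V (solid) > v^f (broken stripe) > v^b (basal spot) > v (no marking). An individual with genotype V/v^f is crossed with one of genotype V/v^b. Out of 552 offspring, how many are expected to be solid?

Cross: V/v^f × V/v^b
Allele dominance: V > v^f > v^b > v
Offspring genotypes: 1 V/V, 1 V/v^b, 1 V/v^f, 1 v^f/v^b
Phenotype counts: 3 solid, 1 broken stripe
solid: 3 out of 4 → fraction 3/4
Expected count = 3/4 × 552 = 414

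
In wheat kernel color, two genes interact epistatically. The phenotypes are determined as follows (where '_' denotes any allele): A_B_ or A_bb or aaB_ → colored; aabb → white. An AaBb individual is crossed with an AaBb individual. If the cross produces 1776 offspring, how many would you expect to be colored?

Cross: AaBb × AaBb — consider each gene separately:
A gene: Aa × Aa → 1 AA, 2 Aa, 1 aa → 3 A_ : 1 aa (out of 4)
B gene: Bb × Bb → 1 BB, 2 Bb, 1 bb → 3 B_ : 1 bb (out of 4)
Genotype classes (out of 4 × 4 = 16): A_B_ = 3×3 = 9; A_bb = 3×1 = 3; aaB_ = 1×3 = 3; aabb = 1×1 = 1
Apply the phenotype rules: A_B_ (9) + A_bb (3) + aaB_ (3) → colored; aabb (1) → white
Phenotype counts (out of 16): 15 colored, 1 white
colored: 15 out of 16 → fraction 15/16
Expected count = 15/16 × 1776 = 1665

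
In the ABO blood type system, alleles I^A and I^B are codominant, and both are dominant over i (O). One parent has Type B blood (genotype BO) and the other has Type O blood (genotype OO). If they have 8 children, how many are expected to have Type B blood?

Cross: BO × OO
Possible offspring genotypes: 2 BO, 2 OO
Blood type counts: 2 Type B, 2 Type O
Probability of Type B: 2/4 = 1/2
Expected count = 1/2 × 8 = 4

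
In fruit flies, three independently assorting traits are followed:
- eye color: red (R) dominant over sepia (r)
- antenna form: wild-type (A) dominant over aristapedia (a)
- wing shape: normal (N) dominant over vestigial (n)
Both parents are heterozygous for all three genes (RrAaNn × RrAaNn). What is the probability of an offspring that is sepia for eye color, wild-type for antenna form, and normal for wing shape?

Trihybrid cross: RrAaNn × RrAaNn
Each trait segregates independently with a 3:1 phenotypic ratio, so each gene contributes 3/4 (dominant) or 1/4 (recessive).
Target: sepia (eye color), wild-type (antenna form), normal (wing shape)
Probability = product of independent per-trait probabilities
= 1/4 × 3/4 × 3/4 = 9/64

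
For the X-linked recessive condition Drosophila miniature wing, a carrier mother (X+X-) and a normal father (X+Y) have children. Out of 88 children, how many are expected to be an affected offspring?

Cross: X+X- × X+Y
Offspring: 1 X+X+, 1 X+Y, 1 X+X-, 1 X-Y
Probability of an affected offspring: 1/4
Expected count = 1/4 × 88 = 22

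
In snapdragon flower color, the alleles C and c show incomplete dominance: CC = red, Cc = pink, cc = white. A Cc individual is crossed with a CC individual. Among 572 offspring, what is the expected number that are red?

Punnett square for Cc × CC:
Offspring genotypes: 2 CC, 2 Cc
Phenotype counts: 2 red, 2 pink
red: 2 out of 4 → fraction 1/2
Expected count = 1/2 × 572 = 286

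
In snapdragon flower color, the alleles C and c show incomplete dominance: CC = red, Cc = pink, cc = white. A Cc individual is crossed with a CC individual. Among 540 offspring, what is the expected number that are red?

Punnett square for Cc × CC:
Offspring genotypes: 2 CC, 2 Cc
Phenotype counts: 2 red, 2 pink
red: 2 out of 4 → fraction 1/2
Expected count = 1/2 × 540 = 270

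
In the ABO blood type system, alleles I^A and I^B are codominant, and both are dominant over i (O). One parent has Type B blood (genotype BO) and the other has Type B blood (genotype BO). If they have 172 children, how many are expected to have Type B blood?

Cross: BO × BO
Possible offspring genotypes: 1 BB, 2 BO, 1 OO
Blood type counts: 3 Type B, 1 Type O
Probability of Type B: 3/4
Expected count = 3/4 × 172 = 129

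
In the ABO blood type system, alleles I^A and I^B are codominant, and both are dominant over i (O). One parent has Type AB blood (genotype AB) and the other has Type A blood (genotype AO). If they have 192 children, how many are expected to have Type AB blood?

Cross: AB × AO
Possible offspring genotypes: 1 AA, 1 AO, 1 AB, 1 BO
Blood type counts: 2 Type A, 1 Type AB, 1 Type B
Probability of Type AB: 1/4
Expected count = 1/4 × 192 = 48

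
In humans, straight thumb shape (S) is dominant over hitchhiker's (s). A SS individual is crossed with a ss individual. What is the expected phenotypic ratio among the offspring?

Punnett square for SS × ss:
Offspring genotypes: 4 Ss
straight: 4, hitchhiker's: 0
Ratio: all straight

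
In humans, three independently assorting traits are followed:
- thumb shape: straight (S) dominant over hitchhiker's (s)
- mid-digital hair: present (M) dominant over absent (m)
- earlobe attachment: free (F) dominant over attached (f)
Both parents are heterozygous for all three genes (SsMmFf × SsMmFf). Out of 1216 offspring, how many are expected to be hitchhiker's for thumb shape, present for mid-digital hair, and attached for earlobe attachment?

Trihybrid cross: SsMmFf × SsMmFf
Each trait segregates independently with a 3:1 phenotypic ratio, so each gene contributes 3/4 (dominant) or 1/4 (recessive).
Target: hitchhiker's (thumb shape), present (mid-digital hair), attached (earlobe attachment)
Probability = product of independent per-trait probabilities
= 1/4 × 3/4 × 1/4 = 3/64
Expected count = 3/64 × 1216 = 57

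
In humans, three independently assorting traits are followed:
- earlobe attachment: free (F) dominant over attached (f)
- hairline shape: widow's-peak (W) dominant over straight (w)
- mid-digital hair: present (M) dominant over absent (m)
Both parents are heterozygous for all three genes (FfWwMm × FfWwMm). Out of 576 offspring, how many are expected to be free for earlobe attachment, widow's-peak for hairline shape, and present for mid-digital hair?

Trihybrid cross: FfWwMm × FfWwMm
Each trait segregates independently with a 3:1 phenotypic ratio, so each gene contributes 3/4 (dominant) or 1/4 (recessive).
Target: free (earlobe attachment), widow's-peak (hairline shape), present (mid-digital hair)
Probability = product of independent per-trait probabilities
= 3/4 × 3/4 × 3/4 = 27/64
Expected count = 27/64 × 576 = 243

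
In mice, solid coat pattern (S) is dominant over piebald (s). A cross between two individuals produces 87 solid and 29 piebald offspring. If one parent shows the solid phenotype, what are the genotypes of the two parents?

Observed offspring: 87 solid, 29 piebald
The observed ratio simplifies to 3:1. Piebald (ss) offspring appear, so each parent must contribute one s allele. The parent stated to show solid carries S, so it is Ss. The other parent is then either Ss or ss: Ss × ss would give a 1:1 split, whereas Ss × Ss gives 3:1 — matching the data. So both parents are heterozygous (Ss × Ss).
Parent genotypes: Ss × Ss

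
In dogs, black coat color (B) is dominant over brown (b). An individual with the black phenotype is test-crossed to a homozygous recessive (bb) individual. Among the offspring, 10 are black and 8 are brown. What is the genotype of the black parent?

Test cross: ? × bb
Offspring: 10 black, 8 brown — approximately 1:1.
A 1:1 ratio in a test cross indicates the unknown parent is heterozygous (Bb).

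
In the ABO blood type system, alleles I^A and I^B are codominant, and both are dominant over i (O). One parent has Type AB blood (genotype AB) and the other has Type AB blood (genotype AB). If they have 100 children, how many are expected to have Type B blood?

Cross: AB × AB
Possible offspring genotypes: 1 AA, 2 AB, 1 BB
Blood type counts: 1 Type A, 2 Type AB, 1 Type B
Probability of Type B: 1/4
Expected count = 1/4 × 100 = 25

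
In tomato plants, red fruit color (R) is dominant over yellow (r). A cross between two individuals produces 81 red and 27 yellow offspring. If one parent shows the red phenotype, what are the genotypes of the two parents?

Observed offspring: 81 red, 27 yellow
The observed ratio simplifies to 3:1. Yellow (rr) offspring appear, so each parent must contribute one r allele. The parent stated to show red carries R, so it is Rr. The other parent is then either Rr or rr: Rr × rr would give a 1:1 split, whereas Rr × Rr gives 3:1 — matching the data. So both parents are heterozygous (Rr × Rr).
Parent genotypes: Rr × Rr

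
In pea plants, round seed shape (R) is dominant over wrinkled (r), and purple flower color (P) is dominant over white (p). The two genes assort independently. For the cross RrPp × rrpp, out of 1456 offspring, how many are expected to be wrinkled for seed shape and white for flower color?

Dihybrid cross RrPp × rrpp — consider each gene separately:
seed shape: Rr × rr → 2 Rr, 2 rr → 2 R_ : 2 rr (out of 4)
flower color: Pp × pp → 2 Pp, 2 pp → 2 P_ : 2 pp (out of 4)
Looking for: wrinkled (rr) and white (pp)
P(wrinkled) = 2/4, P(white) = 2/4
P(both) = 2/4 × 2/4 = 4/16 = 1/4
Expected count = 1/4 × 1456 = 364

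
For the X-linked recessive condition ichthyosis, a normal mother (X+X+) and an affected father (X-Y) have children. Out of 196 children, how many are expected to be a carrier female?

Cross: X+X+ × X-Y
Offspring: 2 X+X-, 2 X+Y
Probability of a carrier female: 2/4 = 1/2
Expected count = 1/2 × 196 = 98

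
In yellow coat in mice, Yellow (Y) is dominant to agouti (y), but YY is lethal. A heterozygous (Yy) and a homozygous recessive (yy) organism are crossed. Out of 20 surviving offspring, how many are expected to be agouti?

Cross: Yy × yy
Punnett square offspring (before lethality): 2 Yy, 2 yy
No YY offspring are produced in this cross.
agouti: 2 out of 4 → fraction 1/2
Expected count = 1/2 × 20 = 10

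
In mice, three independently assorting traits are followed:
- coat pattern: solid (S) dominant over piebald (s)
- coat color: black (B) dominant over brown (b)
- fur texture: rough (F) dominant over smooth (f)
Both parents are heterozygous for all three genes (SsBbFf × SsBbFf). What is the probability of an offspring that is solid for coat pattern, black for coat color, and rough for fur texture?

Trihybrid cross: SsBbFf × SsBbFf
Each trait segregates independently with a 3:1 phenotypic ratio, so each gene contributes 3/4 (dominant) or 1/4 (recessive).
Target: solid (coat pattern), black (coat color), rough (fur texture)
Probability = product of independent per-trait probabilities
= 3/4 × 3/4 × 3/4 = 27/64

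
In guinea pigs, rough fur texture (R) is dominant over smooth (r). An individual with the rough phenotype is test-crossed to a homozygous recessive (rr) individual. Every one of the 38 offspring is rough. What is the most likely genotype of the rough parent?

Test cross: ? × rr
All offspring are rough.
If the unknown parent were heterozygous (Rr), about half of 38 offspring would be smooth; none are. The unknown parent is most likely homozygous dominant (RR).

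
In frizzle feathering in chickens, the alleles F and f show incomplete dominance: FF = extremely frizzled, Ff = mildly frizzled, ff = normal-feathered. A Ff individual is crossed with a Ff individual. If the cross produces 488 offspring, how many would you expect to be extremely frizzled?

Punnett square for Ff × Ff:
Offspring genotypes: 1 FF, 2 Ff, 1 ff
Phenotype counts: 1 extremely frizzled, 2 mildly frizzled, 1 normal-feathered
extremely frizzled: 1 out of 4 → fraction 1/4
Expected count = 1/4 × 488 = 122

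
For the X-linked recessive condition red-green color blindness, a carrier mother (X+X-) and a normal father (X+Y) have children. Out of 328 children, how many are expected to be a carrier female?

Cross: X+X- × X+Y
Offspring: 1 X+X+, 1 X+Y, 1 X+X-, 1 X-Y
Probability of a carrier female: 1/4
Expected count = 1/4 × 328 = 82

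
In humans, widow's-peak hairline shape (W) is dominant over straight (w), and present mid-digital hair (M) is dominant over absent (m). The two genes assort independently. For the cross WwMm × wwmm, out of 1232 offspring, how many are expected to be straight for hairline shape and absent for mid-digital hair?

Dihybrid cross WwMm × wwmm — consider each gene separately:
hairline shape: Ww × ww → 2 Ww, 2 ww → 2 W_ : 2 ww (out of 4)
mid-digital hair: Mm × mm → 2 Mm, 2 mm → 2 M_ : 2 mm (out of 4)
Looking for: straight (ww) and absent (mm)
P(straight) = 2/4, P(absent) = 2/4
P(both) = 2/4 × 2/4 = 4/16 = 1/4
Expected count = 1/4 × 1232 = 308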